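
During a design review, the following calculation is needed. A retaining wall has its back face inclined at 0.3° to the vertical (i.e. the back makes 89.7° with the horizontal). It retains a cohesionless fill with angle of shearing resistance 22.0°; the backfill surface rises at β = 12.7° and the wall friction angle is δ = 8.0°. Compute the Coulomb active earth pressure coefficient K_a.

K_a = sin²(α+φ) / [sin²α · sin(α−δ) · (1 + √{sin(φ+δ)sin(φ−β) / (sin(α−δ)sin(α+β))})²].
With α = 89.7°, φ = 22.0°, δ = 8.0°, β = 12.7°: K_a = 0.5250.

0.525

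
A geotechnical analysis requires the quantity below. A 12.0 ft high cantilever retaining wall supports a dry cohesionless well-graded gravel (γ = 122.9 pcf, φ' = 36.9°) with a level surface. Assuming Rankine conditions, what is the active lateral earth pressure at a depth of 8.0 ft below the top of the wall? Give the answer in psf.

245 psf

K_a = (1 − sin φ)/(1 + sin φ) = 0.2497.
σ_h = K_a γ z = 0.2497 × 122.9 × 8.0 = 245.5 psf.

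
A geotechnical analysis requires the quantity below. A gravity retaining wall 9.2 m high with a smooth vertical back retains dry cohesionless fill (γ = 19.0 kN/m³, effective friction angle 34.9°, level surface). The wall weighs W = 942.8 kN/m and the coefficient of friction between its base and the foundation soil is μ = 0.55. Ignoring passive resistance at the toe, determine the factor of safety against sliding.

K_a = tan²(45° − 34.9°/2) = 0.2721.
P_a = ½K_aγH² = 0.5×0.2721×19.0×9.2² = 218.8 kN/m, acting at H/3 = 3.067 m above the base.
FS_sliding = μW / P_a = 0.55×942.8 / 218.8 = 2.370.

2.37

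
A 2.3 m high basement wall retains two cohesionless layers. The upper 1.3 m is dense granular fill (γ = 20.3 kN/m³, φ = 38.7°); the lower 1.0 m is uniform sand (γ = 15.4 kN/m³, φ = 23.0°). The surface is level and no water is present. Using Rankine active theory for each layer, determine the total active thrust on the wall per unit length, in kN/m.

K_a1 = tan²(45°−38.7°/2) = 0.2306; K_a2 = tan²(45°−23.0°/2) = 0.4381.
Layer 1: σ at base = K_a1 γ₁ h₁ = 6.085 kPa; P₁ = ½×6.085×1.3 = 3.955.
Layer 2: σ_v at top = γ₁h₁ = 26.39; σ_h top = K_a2×26.39 = 11.56; σ_h base = K_a2×(26.39+15.4×1.0) = 18.31.
P₂ = ½(11.56+18.31)×1.0 = 14.93. Total P_a = 3.955+14.93 = 18.89 kN/m.

18.9 kN/m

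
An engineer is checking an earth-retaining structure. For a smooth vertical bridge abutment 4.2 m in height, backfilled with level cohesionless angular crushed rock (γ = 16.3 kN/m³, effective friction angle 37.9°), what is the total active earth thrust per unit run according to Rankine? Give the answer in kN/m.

K_a = tan²(45° − φ/2) = 0.2389.
P_a = ½ K_a γ H² = 0.5 × 0.2389 × 16.3 × 4.2² = 34.35 kN/m.

34.4 kN/m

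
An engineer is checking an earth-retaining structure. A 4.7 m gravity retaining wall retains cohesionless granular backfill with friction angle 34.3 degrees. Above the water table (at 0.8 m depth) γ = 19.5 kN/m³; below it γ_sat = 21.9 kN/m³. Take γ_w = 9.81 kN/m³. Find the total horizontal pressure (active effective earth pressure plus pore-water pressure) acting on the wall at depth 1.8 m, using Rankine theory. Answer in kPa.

K_a = (1 − sin φ)/(1 + sin φ) = 0.2792.
γ' = 21.9 − 9.81 = 12.09 kN/m³.
Effective vertical stress at 1.8 m: σ'_v = 19.5×0.8 + 12.09×1.00 = 27.69 kPa.
σ'_h = K_a σ'_v = 0.2792 × 27.69 = 7.730 kPa; u = γ_w × 1.00 = 9.810 kPa.
Total σ_h = 7.730 + 9.810 = 17.54 kPa.

17.5 kPa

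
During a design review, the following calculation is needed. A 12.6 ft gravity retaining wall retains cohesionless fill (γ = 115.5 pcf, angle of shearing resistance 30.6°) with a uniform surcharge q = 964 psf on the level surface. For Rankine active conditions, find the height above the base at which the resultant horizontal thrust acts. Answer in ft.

5.40 ft

K_a = 0.3253.
Triangular part P₁ = ½K_aγH² = 2983 at H/3 = 4.200 ft; rectangular part P₂ = K_a q H = 3952 at H/2 = 6.300 ft.
ȳ = (P₁·4.200 + P₂·6.300)/(P₁+P₂) = 5.397 ft.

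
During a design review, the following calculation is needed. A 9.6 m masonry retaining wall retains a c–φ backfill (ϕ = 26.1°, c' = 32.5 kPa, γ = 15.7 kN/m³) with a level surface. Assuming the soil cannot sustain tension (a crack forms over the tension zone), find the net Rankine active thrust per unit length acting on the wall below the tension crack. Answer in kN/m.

K_a = 0.3889; √K_a = 0.6237.
Tension-crack depth z_c = 2c/(γ√K_a) = 2×32.5/(15.7×0.6237) = 6.638 m.
σ_a at base = K_a γ H − 2c√K_a = 0.3889×15.7×9.6 − 2×32.5×0.6237 = 18.08 kPa.
P_a = ½ × 18.08 × (H − z_c) = 0.5×18.08×2.962 = 26.78 kN/m.

26.8 kN/m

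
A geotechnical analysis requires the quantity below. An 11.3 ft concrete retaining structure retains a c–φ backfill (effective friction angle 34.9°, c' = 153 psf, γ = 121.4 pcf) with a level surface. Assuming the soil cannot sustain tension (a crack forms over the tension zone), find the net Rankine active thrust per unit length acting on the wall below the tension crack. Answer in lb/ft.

K_a = 0.2721; √K_a = 0.5217.
Tension-crack depth z_c = 2c/(γ√K_a) = 2×153/(121.4×0.5217) = 4.832 ft.
σ_a at base = K_a γ H − 2c√K_a = 0.2721×121.4×11.3 − 2×153×0.5217 = 213.7 psf.
P_a = ½ × 213.7 × (H − z_c) = 0.5×213.7×6.468 = 691.1 lb/ft.

691 lb/ft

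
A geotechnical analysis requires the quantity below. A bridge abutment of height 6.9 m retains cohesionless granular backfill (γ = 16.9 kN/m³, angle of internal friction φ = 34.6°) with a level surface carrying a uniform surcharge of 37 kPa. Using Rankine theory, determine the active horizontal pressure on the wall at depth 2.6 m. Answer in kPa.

22.3 kPa

K_a = (1 − sin φ)/(1 + sin φ) = 0.2756.
σ_v = γz + q = 16.9 × 2.6 + 37 = 80.94 kPa.
σ_h = K_a σ_v = 0.2756 × 80.94 = 22.31 kPa.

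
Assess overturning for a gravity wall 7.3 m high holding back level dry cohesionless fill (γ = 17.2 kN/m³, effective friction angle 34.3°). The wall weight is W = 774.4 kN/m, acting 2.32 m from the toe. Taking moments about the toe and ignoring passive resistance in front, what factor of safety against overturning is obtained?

K_a = tan²(45° − 34.3°/2) = 0.2792.
P_a = ½K_aγH² = 0.5×0.2792×17.2×7.3² = 127.9 kN/m, acting at H/3 = 2.433 m above the base.
Overturning moment M_o = P_a × H/3 = 127.9 × 2.433 = 311.3.
Resisting moment M_r = W × 2.32 = 774.4 × 2.32 = 1797.
FS_overturning = M_r/M_o = 1797/311.3 = 5.771.

5.77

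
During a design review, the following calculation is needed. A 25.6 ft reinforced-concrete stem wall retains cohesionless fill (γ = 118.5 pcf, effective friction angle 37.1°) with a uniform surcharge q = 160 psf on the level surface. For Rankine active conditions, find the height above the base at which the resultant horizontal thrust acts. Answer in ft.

K_a = 0.2475.
Triangular part P₁ = ½K_aγH² = 9610 at H/3 = 8.533 ft; rectangular part P₂ = K_a q H = 1014 at H/2 = 12.80 ft.
ȳ = (P₁·8.533 + P₂·12.80)/(P₁+P₂) = 8.940 ft.

8.94 ft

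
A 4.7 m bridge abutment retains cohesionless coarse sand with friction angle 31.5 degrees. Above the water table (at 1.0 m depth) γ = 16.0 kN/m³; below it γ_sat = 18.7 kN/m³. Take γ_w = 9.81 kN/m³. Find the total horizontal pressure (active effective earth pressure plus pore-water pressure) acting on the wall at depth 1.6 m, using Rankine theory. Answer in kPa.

K_a = (1 − sin φ)/(1 + sin φ) = 0.3136.
γ' = 18.7 − 9.81 = 8.890 kN/m³.
Effective vertical stress at 1.6 m: σ'_v = 16.0×1.0 + 8.890×0.600 = 21.33 kPa.
σ'_h = K_a σ'_v = 0.3136 × 21.33 = 6.691 kPa; u = γ_w × 0.600 = 5.886 kPa.
Total σ_h = 6.691 + 5.886 = 12.58 kPa.

12.6 kPa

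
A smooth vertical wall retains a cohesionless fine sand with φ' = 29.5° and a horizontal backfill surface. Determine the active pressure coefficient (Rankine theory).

0.340

K_a = (1 − sin φ)/(1 + sin φ) = (1 − sin 29.5°)/(1 + sin 29.5°) = 0.3401.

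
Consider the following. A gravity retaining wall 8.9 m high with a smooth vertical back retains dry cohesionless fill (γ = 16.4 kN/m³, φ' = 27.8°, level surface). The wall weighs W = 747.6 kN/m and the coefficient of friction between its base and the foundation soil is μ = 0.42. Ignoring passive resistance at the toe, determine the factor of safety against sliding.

K_a = tan²(45° − 27.8°/2) = 0.3639.
P_a = ½K_aγH² = 0.5×0.3639×16.4×8.9² = 236.4 kN/m, acting at H/3 = 2.967 m above the base.
FS_sliding = μW / P_a = 0.42×747.6 / 236.4 = 1.328.

1.33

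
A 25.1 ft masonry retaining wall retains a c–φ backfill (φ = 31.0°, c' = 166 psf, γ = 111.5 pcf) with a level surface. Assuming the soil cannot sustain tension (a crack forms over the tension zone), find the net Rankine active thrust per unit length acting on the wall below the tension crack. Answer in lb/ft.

7020 lb/ft

K_a = 0.3201; √K_a = 0.5658.
Tension-crack depth z_c = 2c/(γ√K_a) = 2×166/(111.5×0.5658) = 5.263 ft.
σ_a at base = K_a γ H − 2c√K_a = 0.3201×111.5×25.1 − 2×166×0.5658 = 708.0 psf.
P_a = ½ × 708.0 × (H − z_c) = 0.5×708.0×19.84 = 7022 lb/ft.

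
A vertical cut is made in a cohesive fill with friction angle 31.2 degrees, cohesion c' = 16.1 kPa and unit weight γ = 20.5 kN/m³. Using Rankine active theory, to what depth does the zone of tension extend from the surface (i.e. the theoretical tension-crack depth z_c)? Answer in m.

K_a = tan²(45° − 31.2°/2) = 0.3175; √K_a = 0.5635.
The active pressure is zero where K_a γ z = 2c√K_a, so z_c = 2c/(γ√K_a) = 2×16.1/(20.5×0.5635) = 2.788 m.

2.79 m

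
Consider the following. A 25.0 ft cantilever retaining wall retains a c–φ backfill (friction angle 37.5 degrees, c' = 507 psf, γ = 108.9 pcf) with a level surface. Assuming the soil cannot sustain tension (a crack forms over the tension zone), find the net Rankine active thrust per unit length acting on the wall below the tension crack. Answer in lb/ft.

K_a = 0.2432; √K_a = 0.4931.
Tension-crack depth z_c = 2c/(γ√K_a) = 2×507/(108.9×0.4931) = 18.88 ft.
σ_a at base = K_a γ H − 2c√K_a = 0.2432×108.9×25.0 − 2×507×0.4931 = 162.0 psf.
P_a = ½ × 162.0 × (H − z_c) = 0.5×162.0×6.119 = 495.7 lb/ft.

496 lb/ft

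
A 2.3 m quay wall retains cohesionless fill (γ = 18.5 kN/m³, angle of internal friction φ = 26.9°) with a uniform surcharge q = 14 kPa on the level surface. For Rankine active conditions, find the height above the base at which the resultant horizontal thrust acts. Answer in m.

K_a = 0.3770.
Triangular part P₁ = ½K_aγH² = 18.45 at H/3 = 0.7667 m; rectangular part P₂ = K_a q H = 12.14 at H/2 = 1.150 m.
ȳ = (P₁·0.7667 + P₂·1.150)/(P₁+P₂) = 0.9188 m.

0.919 m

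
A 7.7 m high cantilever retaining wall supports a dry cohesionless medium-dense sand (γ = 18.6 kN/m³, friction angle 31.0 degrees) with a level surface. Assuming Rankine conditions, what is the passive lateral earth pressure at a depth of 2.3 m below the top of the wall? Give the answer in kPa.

K_p = (1 + sin φ)/(1 − sin φ) = 3.124.
σ_h = K_p γ z = 3.124 × 18.6 × 2.3 = 133.6 kPa.

134 kPa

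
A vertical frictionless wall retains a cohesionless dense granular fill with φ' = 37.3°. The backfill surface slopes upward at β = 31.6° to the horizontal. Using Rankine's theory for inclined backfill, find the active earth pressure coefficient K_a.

K_a = cos β · (cos β − √(cos²β − cos²φ)) / (cos β + √(cos²β − cos²φ)).
cos β = 0.8517, cos φ = 0.7955, √(cos²β − cos²φ) = 0.3044.
K_a = 0.8517 × (0.8517 − 0.3044)/(0.8517 + 0.3044) = 0.4032.

0.403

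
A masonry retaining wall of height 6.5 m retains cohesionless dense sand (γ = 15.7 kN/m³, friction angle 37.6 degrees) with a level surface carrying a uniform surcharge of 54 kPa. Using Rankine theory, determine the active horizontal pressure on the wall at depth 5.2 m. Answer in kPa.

32.8 kPa

K_a = (1 − sin φ)/(1 + sin φ) = 0.2421.
σ_v = γz + q = 15.7 × 5.2 + 54 = 135.6 kPa.
σ_h = K_a σ_v = 0.2421 × 135.6 = 32.84 kPa.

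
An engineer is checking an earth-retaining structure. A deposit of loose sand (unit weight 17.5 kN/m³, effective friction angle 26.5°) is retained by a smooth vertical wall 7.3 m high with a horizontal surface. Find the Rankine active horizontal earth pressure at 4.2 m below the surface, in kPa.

K_a = (1 − sin φ)/(1 + sin φ) = 0.3829.
σ_h = K_a γ z = 0.3829 × 17.5 × 4.2 = 28.15 kPa.

28.1 kPa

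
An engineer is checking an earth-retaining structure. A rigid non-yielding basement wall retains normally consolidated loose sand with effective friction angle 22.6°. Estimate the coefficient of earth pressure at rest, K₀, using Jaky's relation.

0.616

K₀ = 1 − sin φ' = 1 − sin 22.6° = 0.6157.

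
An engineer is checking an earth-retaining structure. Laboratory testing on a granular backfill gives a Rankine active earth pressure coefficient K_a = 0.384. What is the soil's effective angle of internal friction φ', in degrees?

K_a = tan²(45° − φ/2) ⇒ 45° − φ/2 = arctan(√0.384) = 31.79°.
φ = 2(45° − 31.79°) = 26.43°.

26.4°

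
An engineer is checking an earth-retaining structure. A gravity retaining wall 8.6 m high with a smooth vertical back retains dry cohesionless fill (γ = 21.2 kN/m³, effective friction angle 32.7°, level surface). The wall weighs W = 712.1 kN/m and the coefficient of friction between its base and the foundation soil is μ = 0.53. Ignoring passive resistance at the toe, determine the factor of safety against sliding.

1.61

K_a = tan²(45° − 32.7°/2) = 0.2985.
P_a = ½K_aγH² = 0.5×0.2985×21.2×8.6² = 234.0 kN/m, acting at H/3 = 2.867 m above the base.
FS_sliding = μW / P_a = 0.53×712.1 / 234.0 = 1.613.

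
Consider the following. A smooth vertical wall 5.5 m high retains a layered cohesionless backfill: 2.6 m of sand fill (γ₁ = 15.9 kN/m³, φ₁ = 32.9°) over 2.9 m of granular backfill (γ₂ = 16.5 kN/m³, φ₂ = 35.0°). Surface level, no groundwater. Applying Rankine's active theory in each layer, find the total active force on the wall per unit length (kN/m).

67.2 kN/m

K_a1 = tan²(45°−32.9°/2) = 0.2960; K_a2 = tan²(45°−35.0°/2) = 0.2710.
Layer 1: σ at base = K_a1 γ₁ h₁ = 12.24 kPa; P₁ = ½×12.24×2.6 = 15.91.
Layer 2: σ_v at top = γ₁h₁ = 41.34; σ_h top = K_a2×41.34 = 11.20; σ_h base = K_a2×(41.34+16.5×2.9) = 24.17.
P₂ = ½(11.20+24.17)×2.9 = 51.29. Total P_a = 15.91+51.29 = 67.20 kN/m.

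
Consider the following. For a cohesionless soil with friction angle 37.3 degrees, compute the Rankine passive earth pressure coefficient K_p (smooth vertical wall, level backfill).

K_p = (1 + sin φ)/(1 − sin φ) = tan²(45° + 37.3°/2) = 4.076.

4.08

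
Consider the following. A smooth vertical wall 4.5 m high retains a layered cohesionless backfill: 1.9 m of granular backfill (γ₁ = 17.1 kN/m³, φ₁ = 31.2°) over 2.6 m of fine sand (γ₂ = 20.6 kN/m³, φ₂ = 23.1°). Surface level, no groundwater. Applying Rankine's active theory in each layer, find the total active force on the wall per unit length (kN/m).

K_a1 = tan²(45°−31.2°/2) = 0.3175; K_a2 = tan²(45°−23.1°/2) = 0.4364.
Layer 1: σ at base = K_a1 γ₁ h₁ = 10.32 kPa; P₁ = ½×10.32×1.9 = 9.800.
Layer 2: σ_v at top = γ₁h₁ = 32.49; σ_h top = K_a2×32.49 = 14.18; σ_h base = K_a2×(32.49+20.6×2.6) = 37.56.
P₂ = ½(14.18+37.56)×2.6 = 67.26. Total P_a = 9.800+67.26 = 77.06 kN/m.

77.1 kN/m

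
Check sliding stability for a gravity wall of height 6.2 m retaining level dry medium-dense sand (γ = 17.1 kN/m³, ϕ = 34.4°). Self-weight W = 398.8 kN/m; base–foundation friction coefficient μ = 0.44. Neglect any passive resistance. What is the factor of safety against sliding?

K_a = tan²(45° − 34.4°/2) = 0.2780.
P_a = ½K_aγH² = 0.5×0.2780×17.1×6.2² = 91.36 kN/m, acting at H/3 = 2.067 m above the base.
FS_sliding = μW / P_a = 0.44×398.8 / 91.36 = 1.921.

1.92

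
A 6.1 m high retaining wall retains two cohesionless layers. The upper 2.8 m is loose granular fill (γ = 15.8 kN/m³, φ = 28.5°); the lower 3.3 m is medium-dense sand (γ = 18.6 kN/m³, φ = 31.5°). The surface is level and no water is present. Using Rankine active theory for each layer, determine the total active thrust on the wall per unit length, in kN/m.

K_a1 = tan²(45°−28.5°/2) = 0.3540; K_a2 = tan²(45°−31.5°/2) = 0.3136.
Layer 1: σ at base = K_a1 γ₁ h₁ = 15.66 kPa; P₁ = ½×15.66×2.8 = 21.92.
Layer 2: σ_v at top = γ₁h₁ = 44.24; σ_h top = K_a2×44.24 = 13.87; σ_h base = K_a2×(44.24+18.6×3.3) = 33.13.
P₂ = ½(13.87+33.13)×3.3 = 77.55. Total P_a = 21.92+77.55 = 99.47 kN/m.

99.5 kN/m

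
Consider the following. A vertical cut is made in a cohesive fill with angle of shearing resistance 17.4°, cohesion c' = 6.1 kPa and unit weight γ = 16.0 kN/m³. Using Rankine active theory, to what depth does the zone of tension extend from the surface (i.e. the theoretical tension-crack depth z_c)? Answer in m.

K_a = tan²(45° − 17.4°/2) = 0.5396; √K_a = 0.7346.
The active pressure is zero where K_a γ z = 2c√K_a, so z_c = 2c/(γ√K_a) = 2×6.1/(16.0×0.7346) = 1.038 m.

1.04 m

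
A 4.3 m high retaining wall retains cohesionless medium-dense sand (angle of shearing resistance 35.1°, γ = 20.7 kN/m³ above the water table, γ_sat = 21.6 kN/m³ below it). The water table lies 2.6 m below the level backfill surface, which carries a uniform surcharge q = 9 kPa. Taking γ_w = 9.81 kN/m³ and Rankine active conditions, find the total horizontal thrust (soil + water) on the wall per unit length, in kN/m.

72.8 kN/m

K_a = tan²(45° − φ/2) = 0.2698.
γ' = 21.6 − 9.81 = 11.79 kN/m³. h₂ = H − d_w = 1.7 m.
σ'_h: at surface K_a·q = 2.429; at WT K_a(q+γd_w) = 16.95; at base K_a(q+γd_w+γ'h₂) = 22.36 kPa.
P₁ = ½(2.429+16.95)×2.6 = 25.19; P₂ = ½(16.95+22.36)×1.7 = 33.41; P_w = ½γ_w h₂² = 14.18.
Total = 25.19+33.41+14.18 = 72.78 kN/m.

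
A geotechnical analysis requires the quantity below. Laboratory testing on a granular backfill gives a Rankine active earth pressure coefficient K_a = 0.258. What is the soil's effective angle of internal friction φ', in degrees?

36.1°

K_a = tan²(45° − φ/2) ⇒ 45° − φ/2 = arctan(√0.258) = 26.93°.
φ = 2(45° − 26.93°) = 36.14°.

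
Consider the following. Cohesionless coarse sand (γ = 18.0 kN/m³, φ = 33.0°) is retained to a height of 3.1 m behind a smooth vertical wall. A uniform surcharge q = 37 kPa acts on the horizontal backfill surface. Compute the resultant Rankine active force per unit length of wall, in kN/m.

59.3 kN/m

K_a = tan²(45° − φ/2) = 0.2948.
Soil triangle: ½ K_a γ H² = 0.5×0.2948×18.0×3.1² = 25.50 kN/m.
Surcharge rectangle: K_a q H = 0.2948×37×3.1 = 33.81 kN/m.
Total = 25.50 + 33.81 = 59.31 kN/m.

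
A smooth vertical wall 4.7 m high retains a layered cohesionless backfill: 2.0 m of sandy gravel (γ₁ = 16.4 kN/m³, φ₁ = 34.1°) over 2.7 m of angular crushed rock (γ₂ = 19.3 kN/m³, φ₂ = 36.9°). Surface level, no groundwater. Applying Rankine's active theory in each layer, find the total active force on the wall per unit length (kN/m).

48.9 kN/m

K_a1 = tan²(45°−34.1°/2) = 0.2815; K_a2 = tan²(45°−36.9°/2) = 0.2497.
Layer 1: σ at base = K_a1 γ₁ h₁ = 9.234 kPa; P₁ = ½×9.234×2.0 = 9.234.
Layer 2: σ_v at top = γ₁h₁ = 32.80; σ_h top = K_a2×32.80 = 8.189; σ_h base = K_a2×(32.80+19.3×2.7) = 21.20.
P₂ = ½(8.189+21.20)×2.7 = 39.67. Total P_a = 9.234+39.67 = 48.91 kN/m.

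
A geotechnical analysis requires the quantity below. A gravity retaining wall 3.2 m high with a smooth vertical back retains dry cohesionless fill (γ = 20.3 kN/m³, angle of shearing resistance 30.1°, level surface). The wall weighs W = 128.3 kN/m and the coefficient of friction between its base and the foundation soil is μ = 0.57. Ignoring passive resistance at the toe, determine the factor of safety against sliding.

2.12

K_a = tan²(45° − 30.1°/2) = 0.3320.
P_a = ½K_aγH² = 0.5×0.3320×20.3×3.2² = 34.51 kN/m, acting at H/3 = 1.067 m above the base.
FS_sliding = μW / P_a = 0.57×128.3 / 34.51 = 2.119.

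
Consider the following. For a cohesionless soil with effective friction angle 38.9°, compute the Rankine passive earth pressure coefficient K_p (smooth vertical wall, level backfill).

4.38

K_p = (1 + sin φ)/(1 − sin φ) = tan²(45° + 38.9°/2) = 4.376.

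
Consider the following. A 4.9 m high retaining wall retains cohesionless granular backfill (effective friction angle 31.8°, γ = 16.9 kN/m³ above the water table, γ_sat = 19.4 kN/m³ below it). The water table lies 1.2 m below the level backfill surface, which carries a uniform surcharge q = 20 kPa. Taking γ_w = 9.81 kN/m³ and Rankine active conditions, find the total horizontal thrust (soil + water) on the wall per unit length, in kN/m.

K_a = tan²(45° − φ/2) = 0.3098.
γ' = 19.4 − 9.81 = 9.590 kN/m³. h₂ = H − d_w = 3.7 m.
σ'_h: at surface K_a·q = 6.196; at WT K_a(q+γd_w) = 12.48; at base K_a(q+γd_w+γ'h₂) = 23.47 kPa.
P₁ = ½(6.196+12.48)×1.2 = 11.20; P₂ = ½(12.48+23.47)×3.7 = 66.51; P_w = ½γ_w h₂² = 67.15.
Total = 11.20+66.51+67.15 = 144.9 kN/m.

145 kN/m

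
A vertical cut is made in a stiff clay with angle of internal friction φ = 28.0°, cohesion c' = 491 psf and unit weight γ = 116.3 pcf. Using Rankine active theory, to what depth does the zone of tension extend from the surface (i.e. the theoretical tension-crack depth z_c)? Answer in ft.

K_a = tan²(45° − 28.0°/2) = 0.3610; √K_a = 0.6009.
The active pressure is zero where K_a γ z = 2c√K_a, so z_c = 2c/(γ√K_a) = 2×491/(116.3×0.6009) = 14.05 ft.

14.1 ft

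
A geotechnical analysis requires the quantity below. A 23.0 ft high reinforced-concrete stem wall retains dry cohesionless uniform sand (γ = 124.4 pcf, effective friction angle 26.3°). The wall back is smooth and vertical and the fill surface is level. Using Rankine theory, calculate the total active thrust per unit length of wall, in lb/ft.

12700 lb/ft

K_a = tan²(45° − φ/2) = 0.3859.
P_a = ½ K_a γ H² = 0.5 × 0.3859 × 124.4 × 23.0² = 12700 lb/ft.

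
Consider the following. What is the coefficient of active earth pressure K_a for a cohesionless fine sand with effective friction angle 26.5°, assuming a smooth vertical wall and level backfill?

0.383

K_a = tan²(45° − φ/2) = tan²(31.75°) = 0.3829.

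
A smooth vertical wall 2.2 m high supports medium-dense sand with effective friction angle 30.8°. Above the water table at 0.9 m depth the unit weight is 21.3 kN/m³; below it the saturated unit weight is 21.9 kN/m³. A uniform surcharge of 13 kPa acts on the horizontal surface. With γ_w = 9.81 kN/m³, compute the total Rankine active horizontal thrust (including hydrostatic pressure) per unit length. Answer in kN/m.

31.6 kN/m

K_a = tan²(45° − φ/2) = 0.3227.
γ' = 21.9 − 9.81 = 12.09 kN/m³. h₂ = H − d_w = 1.3 m.
σ'_h: at surface K_a·q = 4.195; at WT K_a(q+γd_w) = 10.38; at base K_a(q+γd_w+γ'h₂) = 15.45 kPa.
P₁ = ½(4.195+10.38)×0.9 = 6.560; P₂ = ½(10.38+15.45)×1.3 = 16.79; P_w = ½γ_w h₂² = 8.289.
Total = 6.560+16.79+8.289 = 31.64 kN/m.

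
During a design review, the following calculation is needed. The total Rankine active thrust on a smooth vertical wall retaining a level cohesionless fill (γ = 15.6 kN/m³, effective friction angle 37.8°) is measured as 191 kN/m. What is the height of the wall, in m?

10.1 m

K_a = 0.2400. P_a = ½ K_a γ H² ⇒ H = √(2P_a/(K_a γ)).
H = √(2×191/(0.2400×15.6)) = 10.10 m.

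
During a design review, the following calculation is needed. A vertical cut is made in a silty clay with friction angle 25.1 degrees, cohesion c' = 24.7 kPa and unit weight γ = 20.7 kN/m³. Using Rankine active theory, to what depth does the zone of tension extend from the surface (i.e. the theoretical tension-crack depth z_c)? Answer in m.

3.75 m

K_a = tan²(45° − 25.1°/2) = 0.4043; √K_a = 0.6358.
The active pressure is zero where K_a γ z = 2c√K_a, so z_c = 2c/(γ√K_a) = 2×24.7/(20.7×0.6358) = 3.753 m.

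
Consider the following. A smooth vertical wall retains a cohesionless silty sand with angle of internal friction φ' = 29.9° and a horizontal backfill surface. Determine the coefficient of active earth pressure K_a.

K_a = (1 − sin φ)/(1 + sin φ) = (1 − sin 29.9°)/(1 + sin 29.9°) = 0.3347.

0.335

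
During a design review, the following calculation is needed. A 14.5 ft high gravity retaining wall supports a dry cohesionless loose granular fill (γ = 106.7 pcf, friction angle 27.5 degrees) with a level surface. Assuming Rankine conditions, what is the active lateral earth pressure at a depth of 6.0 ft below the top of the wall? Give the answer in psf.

236 psf

K_a = (1 − sin φ)/(1 + sin φ) = 0.3682.
σ_h = K_a γ z = 0.3682 × 106.7 × 6.0 = 235.7 psf.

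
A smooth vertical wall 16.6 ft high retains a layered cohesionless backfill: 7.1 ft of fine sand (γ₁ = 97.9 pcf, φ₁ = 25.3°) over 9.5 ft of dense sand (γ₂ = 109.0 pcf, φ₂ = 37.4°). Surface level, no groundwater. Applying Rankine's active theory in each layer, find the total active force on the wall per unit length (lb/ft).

3800 lb/ft

K_a1 = tan²(45°−25.3°/2) = 0.4012; K_a2 = tan²(45°−37.4°/2) = 0.2443.
Layer 1: σ at base = K_a1 γ₁ h₁ = 278.9 psf; P₁ = ½×278.9×7.1 = 990.0.
Layer 2: σ_v at top = γ₁h₁ = 695.1; σ_h top = K_a2×695.1 = 169.8; σ_h base = K_a2×(695.1+109.0×9.5) = 422.7.
P₂ = ½(169.8+422.7)×9.5 = 2814. Total P_a = 990.0+2814 = 3804 lb/ft.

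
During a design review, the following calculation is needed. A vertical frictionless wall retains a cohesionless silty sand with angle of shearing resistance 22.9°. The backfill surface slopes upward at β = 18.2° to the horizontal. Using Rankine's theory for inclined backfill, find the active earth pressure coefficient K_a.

K_a = cos β · (cos β − √(cos²β − cos²φ)) / (cos β + √(cos²β − cos²φ)).
cos β = 0.9500, cos φ = 0.9212, √(cos²β − cos²φ) = 0.2321.
K_a = 0.9500 × (0.9500 − 0.2321)/(0.9500 + 0.2321) = 0.5769.

0.577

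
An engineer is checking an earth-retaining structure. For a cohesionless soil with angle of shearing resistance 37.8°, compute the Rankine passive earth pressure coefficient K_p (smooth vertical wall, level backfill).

K_p = (1 + sin φ)/(1 − sin φ) = tan²(45° + 37.8°/2) = 4.167.

4.17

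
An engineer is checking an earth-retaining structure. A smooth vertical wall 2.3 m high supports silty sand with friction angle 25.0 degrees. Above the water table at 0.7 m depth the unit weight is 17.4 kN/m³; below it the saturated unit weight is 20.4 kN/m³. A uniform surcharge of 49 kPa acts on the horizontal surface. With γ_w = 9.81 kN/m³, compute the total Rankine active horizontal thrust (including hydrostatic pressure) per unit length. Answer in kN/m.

K_a = tan²(45° − φ/2) = 0.4059.
γ' = 20.4 − 9.81 = 10.59 kN/m³. h₂ = H − d_w = 1.6 m.
σ'_h: at surface K_a·q = 19.89; at WT K_a(q+γd_w) = 24.83; at base K_a(q+γd_w+γ'h₂) = 31.71 kPa.
P₁ = ½(19.89+24.83)×0.7 = 15.65; P₂ = ½(24.83+31.71)×1.6 = 45.23; P_w = ½γ_w h₂² = 12.56.
Total = 15.65+45.23+12.56 = 73.44 kN/m.

73.4 kN/m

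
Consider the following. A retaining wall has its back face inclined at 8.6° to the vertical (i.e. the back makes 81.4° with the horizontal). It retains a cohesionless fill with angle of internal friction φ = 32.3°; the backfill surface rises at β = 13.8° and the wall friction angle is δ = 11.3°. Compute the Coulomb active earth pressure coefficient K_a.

K_a = sin²(α+φ) / [sin²α · sin(α−δ) · (1 + √{sin(φ+δ)sin(φ−β) / (sin(α−δ)sin(α+β))})²].
With α = 81.4°, φ = 32.3°, δ = 11.3°, β = 13.8°: K_a = 0.4145.

0.414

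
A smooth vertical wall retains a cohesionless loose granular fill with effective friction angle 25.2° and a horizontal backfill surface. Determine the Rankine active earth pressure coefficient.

K_a = tan²(45° − φ/2) = tan²(32.40°) = 0.4027.

0.403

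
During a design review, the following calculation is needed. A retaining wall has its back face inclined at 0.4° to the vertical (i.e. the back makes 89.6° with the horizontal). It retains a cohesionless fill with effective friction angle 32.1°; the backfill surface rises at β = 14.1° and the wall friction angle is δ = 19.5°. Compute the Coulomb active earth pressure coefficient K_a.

K_a = sin²(α+φ) / [sin²α · sin(α−δ) · (1 + √{sin(φ+δ)sin(φ−β) / (sin(α−δ)sin(α+β))})²].
With α = 89.6°, φ = 32.1°, δ = 19.5°, β = 14.1°: K_a = 0.3355.

0.335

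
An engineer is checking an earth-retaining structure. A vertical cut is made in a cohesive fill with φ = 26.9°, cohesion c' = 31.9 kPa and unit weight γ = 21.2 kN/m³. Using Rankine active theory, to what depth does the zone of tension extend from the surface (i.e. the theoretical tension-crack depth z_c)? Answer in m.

4.90 m

K_a = tan²(45° − 26.9°/2) = 0.3770; √K_a = 0.6140.
The active pressure is zero where K_a γ z = 2c√K_a, so z_c = 2c/(γ√K_a) = 2×31.9/(21.2×0.6140) = 4.901 m.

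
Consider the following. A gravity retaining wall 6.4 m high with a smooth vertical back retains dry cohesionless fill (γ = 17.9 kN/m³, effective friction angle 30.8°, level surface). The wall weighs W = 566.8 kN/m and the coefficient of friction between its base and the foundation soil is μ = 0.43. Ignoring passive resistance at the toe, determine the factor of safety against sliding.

K_a = tan²(45° − 30.8°/2) = 0.3227.
P_a = ½K_aγH² = 0.5×0.3227×17.9×6.4² = 118.3 kN/m, acting at H/3 = 2.133 m above the base.
FS_sliding = μW / P_a = 0.43×566.8 / 118.3 = 2.060.

2.06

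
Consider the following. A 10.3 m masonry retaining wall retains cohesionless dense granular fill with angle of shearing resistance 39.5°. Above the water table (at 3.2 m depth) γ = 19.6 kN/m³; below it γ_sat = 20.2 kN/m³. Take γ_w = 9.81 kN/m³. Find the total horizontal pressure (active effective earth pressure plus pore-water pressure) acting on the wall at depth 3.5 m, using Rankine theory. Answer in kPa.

17.6 kPa

K_a = (1 − sin φ)/(1 + sin φ) = 0.2224.
γ' = 20.2 − 9.81 = 10.39 kN/m³.
Effective vertical stress at 3.5 m: σ'_v = 19.6×3.2 + 10.39×0.300 = 65.84 kPa.
σ'_h = K_a σ'_v = 0.2224 × 65.84 = 14.64 kPa; u = γ_w × 0.300 = 2.943 kPa.
Total σ_h = 14.64 + 2.943 = 17.59 kPa.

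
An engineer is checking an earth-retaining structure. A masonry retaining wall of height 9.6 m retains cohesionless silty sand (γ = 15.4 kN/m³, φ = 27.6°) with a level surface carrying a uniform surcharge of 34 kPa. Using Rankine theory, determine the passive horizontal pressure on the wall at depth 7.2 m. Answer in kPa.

K_p = (1 + sin φ)/(1 − sin φ) = 2.726.
σ_v = γz + q = 15.4 × 7.2 + 34 = 144.9 kPa.
σ_h = K_p σ_v = 2.726 × 144.9 = 395.0 kPa.

395 kPa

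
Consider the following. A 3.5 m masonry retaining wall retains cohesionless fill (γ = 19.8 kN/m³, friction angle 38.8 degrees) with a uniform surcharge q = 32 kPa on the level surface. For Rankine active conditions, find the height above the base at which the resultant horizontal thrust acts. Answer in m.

K_a = 0.2296.
Triangular part P₁ = ½K_aγH² = 27.84 at H/3 = 1.167 m; rectangular part P₂ = K_a q H = 25.71 at H/2 = 1.750 m.
ȳ = (P₁·1.167 + P₂·1.750)/(P₁+P₂) = 1.447 m.

1.45 m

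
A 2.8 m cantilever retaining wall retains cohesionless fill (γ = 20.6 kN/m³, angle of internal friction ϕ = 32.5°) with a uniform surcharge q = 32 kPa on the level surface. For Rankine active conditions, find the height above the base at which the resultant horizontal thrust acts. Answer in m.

K_a = 0.3010.
Triangular part P₁ = ½K_aγH² = 24.30 at H/3 = 0.9333 m; rectangular part P₂ = K_a q H = 26.97 at H/2 = 1.400 m.
ȳ = (P₁·0.9333 + P₂·1.400)/(P₁+P₂) = 1.179 m.

1.18 m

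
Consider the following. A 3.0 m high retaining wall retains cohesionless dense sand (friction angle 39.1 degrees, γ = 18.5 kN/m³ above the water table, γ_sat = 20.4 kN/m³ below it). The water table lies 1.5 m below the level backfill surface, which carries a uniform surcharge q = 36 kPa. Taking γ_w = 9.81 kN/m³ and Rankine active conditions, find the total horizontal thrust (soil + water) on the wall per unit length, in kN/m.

K_a = tan²(45° − φ/2) = 0.2265.
γ' = 20.4 − 9.81 = 10.59 kN/m³. h₂ = H − d_w = 1.5 m.
σ'_h: at surface K_a·q = 8.153; at WT K_a(q+γd_w) = 14.44; at base K_a(q+γd_w+γ'h₂) = 18.04 kPa.
P₁ = ½(8.153+14.44)×1.5 = 16.94; P₂ = ½(14.44+18.04)×1.5 = 24.36; P_w = ½γ_w h₂² = 11.04.
Total = 16.94+24.36+11.04 = 52.34 kN/m.

52.3 kN/m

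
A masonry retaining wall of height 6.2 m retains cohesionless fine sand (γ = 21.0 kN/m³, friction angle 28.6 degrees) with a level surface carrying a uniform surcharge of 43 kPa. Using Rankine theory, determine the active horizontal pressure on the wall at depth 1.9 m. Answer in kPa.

29.2 kPa

K_a = (1 − sin φ)/(1 + sin φ) = 0.3525.
σ_v = γz + q = 21.0 × 1.9 + 43 = 82.90 kPa.
σ_h = K_a σ_v = 0.3525 × 82.90 = 29.23 kPa.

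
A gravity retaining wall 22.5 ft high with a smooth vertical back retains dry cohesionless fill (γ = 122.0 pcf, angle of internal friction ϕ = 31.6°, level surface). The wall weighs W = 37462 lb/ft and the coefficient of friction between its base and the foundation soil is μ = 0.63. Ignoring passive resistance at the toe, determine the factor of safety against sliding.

K_a = tan²(45° − 31.6°/2) = 0.3123.
P_a = ½K_aγH² = 0.5×0.3123×122.0×22.5² = 9646 lb/ft, acting at H/3 = 7.500 ft above the base.
FS_sliding = μW / P_a = 0.63×37462 / 9646 = 2.447.

2.45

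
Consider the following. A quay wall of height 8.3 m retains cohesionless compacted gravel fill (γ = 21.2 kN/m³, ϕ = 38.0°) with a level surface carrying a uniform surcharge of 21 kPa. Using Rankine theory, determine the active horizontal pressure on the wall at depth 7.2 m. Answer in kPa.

41.3 kPa

K_a = (1 − sin φ)/(1 + sin φ) = 0.2379.
σ_v = γz + q = 21.2 × 7.2 + 21 = 173.6 kPa.
σ_h = K_a σ_v = 0.2379 × 173.6 = 41.31 kPa.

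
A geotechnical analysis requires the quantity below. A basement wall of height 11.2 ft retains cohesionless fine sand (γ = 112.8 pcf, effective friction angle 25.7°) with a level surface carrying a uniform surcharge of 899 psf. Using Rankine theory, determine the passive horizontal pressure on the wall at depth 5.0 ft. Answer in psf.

3700 psf

K_p = (1 + sin φ)/(1 − sin φ) = 2.531.
σ_v = γz + q = 112.8 × 5.0 + 899 = 1463 psf.
σ_h = K_p σ_v = 2.531 × 1463 = 3703 psf.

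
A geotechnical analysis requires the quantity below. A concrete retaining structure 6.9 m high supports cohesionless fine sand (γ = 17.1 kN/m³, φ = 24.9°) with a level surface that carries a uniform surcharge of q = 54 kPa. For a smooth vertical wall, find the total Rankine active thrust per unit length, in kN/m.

318 kN/m

K_a = tan²(45° − φ/2) = 0.4074.
Soil triangle: ½ K_a γ H² = 0.5×0.4074×17.1×6.9² = 165.8 kN/m.
Surcharge rectangle: K_a q H = 0.4074×54×6.9 = 151.8 kN/m.
Total = 165.8 + 151.8 = 317.7 kN/m.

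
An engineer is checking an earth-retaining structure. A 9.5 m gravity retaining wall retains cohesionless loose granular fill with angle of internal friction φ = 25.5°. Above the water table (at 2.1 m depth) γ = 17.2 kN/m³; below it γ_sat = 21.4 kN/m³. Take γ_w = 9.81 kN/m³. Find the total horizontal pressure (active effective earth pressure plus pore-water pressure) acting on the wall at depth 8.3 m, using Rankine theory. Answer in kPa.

104 kPa

K_a = (1 − sin φ)/(1 + sin φ) = 0.3981.
γ' = 21.4 − 9.81 = 11.59 kN/m³.
Effective vertical stress at 8.3 m: σ'_v = 17.2×2.1 + 11.59×6.20 = 108.0 kPa.
σ'_h = K_a σ'_v = 0.3981 × 108.0 = 42.99 kPa; u = γ_w × 6.20 = 60.82 kPa.
Total σ_h = 42.99 + 60.82 = 103.8 kPa.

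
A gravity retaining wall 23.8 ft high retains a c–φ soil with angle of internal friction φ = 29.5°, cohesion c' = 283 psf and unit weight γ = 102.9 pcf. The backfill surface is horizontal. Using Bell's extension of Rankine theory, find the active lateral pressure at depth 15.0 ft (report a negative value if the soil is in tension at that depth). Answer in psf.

195 psf

K_a = (1 − sin φ)/(1 + sin φ) = 0.3401.
σ_a = K_a γ z − 2c√K_a = 0.3401×102.9×15.0 − 2×283×0.5832 = 194.9 psf.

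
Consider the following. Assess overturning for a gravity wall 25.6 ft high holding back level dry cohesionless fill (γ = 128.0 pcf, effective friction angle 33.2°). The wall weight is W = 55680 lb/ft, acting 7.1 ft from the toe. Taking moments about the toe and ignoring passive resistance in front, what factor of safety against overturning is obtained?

3.78

K_a = tan²(45° − 33.2°/2) = 0.2924.
P_a = ½K_aγH² = 0.5×0.2924×128.0×25.6² = 12260 lb/ft, acting at H/3 = 8.533 ft above the base.
Overturning moment M_o = P_a × H/3 = 12260 × 8.533 = 104600.
Resisting moment M_r = W × 7.1 = 55680 × 7.1 = 395300.
FS_overturning = M_r/M_o = 395300/104600 = 3.778.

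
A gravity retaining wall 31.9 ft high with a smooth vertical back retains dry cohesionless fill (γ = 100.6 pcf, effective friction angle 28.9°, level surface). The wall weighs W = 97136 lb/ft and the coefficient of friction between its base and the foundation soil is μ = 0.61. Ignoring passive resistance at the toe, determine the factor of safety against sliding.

3.32

K_a = tan²(45° − 28.9°/2) = 0.3484.
P_a = ½K_aγH² = 0.5×0.3484×100.6×31.9² = 17830 lb/ft, acting at H/3 = 10.63 ft above the base.
FS_sliding = μW / P_a = 0.61×97136 / 17830 = 3.323.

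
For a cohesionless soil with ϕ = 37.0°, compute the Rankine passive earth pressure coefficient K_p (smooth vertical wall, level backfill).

K_p = (1 + sin φ)/(1 − sin φ) = tan²(45° + 37.0°/2) = 4.023.

4.02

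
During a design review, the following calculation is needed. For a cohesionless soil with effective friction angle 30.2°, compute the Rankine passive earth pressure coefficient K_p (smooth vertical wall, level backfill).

K_p = (1 + sin φ)/(1 − sin φ) = tan²(45° + 30.2°/2) = 3.024.

3.02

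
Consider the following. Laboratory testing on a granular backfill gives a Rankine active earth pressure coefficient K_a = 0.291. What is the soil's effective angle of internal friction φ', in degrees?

33.3°

K_a = tan²(45° − φ/2) ⇒ 45° − φ/2 = arctan(√0.291) = 28.34°.
φ = 2(45° − 28.34°) = 33.31°.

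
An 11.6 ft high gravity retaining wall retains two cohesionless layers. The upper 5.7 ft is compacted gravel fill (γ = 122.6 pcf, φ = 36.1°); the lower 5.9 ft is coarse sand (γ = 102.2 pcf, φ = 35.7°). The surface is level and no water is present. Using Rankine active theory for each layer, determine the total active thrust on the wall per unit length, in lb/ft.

K_a1 = tan²(45°−36.1°/2) = 0.2585; K_a2 = tan²(45°−35.7°/2) = 0.2630.
Layer 1: σ at base = K_a1 γ₁ h₁ = 180.6 psf; P₁ = ½×180.6×5.7 = 514.8.
Layer 2: σ_v at top = γ₁h₁ = 698.8; σ_h top = K_a2×698.8 = 183.8; σ_h base = K_a2×(698.8+102.2×5.9) = 342.4.
P₂ = ½(183.8+342.4)×5.9 = 1552. Total P_a = 514.8+1552 = 2067 lb/ft.

2070 lb/ft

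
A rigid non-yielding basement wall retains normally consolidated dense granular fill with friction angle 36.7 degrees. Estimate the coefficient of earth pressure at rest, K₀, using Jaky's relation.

K₀ = 1 − sin φ' = 1 − sin 36.7° = 0.4024.

0.402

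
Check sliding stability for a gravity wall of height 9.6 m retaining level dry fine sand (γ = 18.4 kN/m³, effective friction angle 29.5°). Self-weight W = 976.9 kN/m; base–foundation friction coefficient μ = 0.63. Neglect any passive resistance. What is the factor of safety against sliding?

2.13

K_a = tan²(45° − 29.5°/2) = 0.3401.
P_a = ½K_aγH² = 0.5×0.3401×18.4×9.6² = 288.4 kN/m, acting at H/3 = 3.200 m above the base.
FS_sliding = μW / P_a = 0.63×976.9 / 288.4 = 2.134.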